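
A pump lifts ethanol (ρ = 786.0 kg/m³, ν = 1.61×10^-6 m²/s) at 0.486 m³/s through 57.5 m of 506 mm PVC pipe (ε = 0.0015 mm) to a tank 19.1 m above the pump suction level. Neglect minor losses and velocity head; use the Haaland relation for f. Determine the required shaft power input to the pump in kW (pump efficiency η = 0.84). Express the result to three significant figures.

V = 4Q/(πD²) = 2.417 m/s; Re = 7.60×10^5; ε/D = 2.96×10^-6; f = 0.01218
h_f = f(L/D)V²/2g = 0.4121 m
Total head H = z + h_f = 19.1 + 0.4121 = 19.51 m
P_hyd = ρgQH = 786.0·9.81·0.486·19.51 = 73.12 kW
P_shaft = P_hyd/η = 73.12/0.84 = 87.05 kW

P_shaft ≈ 87.0 kW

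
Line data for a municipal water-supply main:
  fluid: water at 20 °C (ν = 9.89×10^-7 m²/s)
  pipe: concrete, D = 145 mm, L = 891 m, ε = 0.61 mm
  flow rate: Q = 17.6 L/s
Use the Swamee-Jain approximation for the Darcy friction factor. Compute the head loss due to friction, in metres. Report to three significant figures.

h_f ≈ 10.6 m

V = 4Q/(πD²) = 4·0.0176/(π·0.145²) = 1.066 m/s
Re = VD/ν = 1.066·0.145/9.89×10^-7 = 1.56×10^5 → turbulent
ε/D = 0.61/145 = 0.00421
Swamee-Jain: f = 0.02972
h_f = f(L/D)V²/(2g) = 0.02972·(891/0.145)·1.066²/(2·9.81) = 10.57 m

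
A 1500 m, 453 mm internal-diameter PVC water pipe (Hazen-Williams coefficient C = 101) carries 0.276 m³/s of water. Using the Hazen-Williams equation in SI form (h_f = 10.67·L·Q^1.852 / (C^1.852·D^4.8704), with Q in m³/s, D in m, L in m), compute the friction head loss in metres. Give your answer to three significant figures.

h_f = 10.67·1500·0.276^1.852 / (101^1.852·0.453^4.8704) = 13.54 m

h_f ≈ 13.5 m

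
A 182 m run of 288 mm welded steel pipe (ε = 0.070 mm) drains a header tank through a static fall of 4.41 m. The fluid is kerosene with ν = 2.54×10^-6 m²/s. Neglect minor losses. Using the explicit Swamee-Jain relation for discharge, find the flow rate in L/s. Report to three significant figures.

Q ≈ 188 L/s

Swamee-Jain (Type II): Q = -0.965·√(gD⁵h_f/L)·ln[ε/(3.7D) + √(3.17ν²L/(gD³h_f))]
√(gD⁵h_f/L) = √(9.81·0.288⁵·4.41/182) = 0.02170
ε/(3.7D) = 6.57×10^-5; √(3.17ν²L/(gD³h_f)) = 6.00×10^-5
Q = -0.965·0.02170·ln(1.257×10^-4) = 0.1881 m³/s
Check: V = 2.89 m/s, Re = 3.27×10^5, f = 0.01650, h_f = 4.43 m ≈ 4.41 m ✓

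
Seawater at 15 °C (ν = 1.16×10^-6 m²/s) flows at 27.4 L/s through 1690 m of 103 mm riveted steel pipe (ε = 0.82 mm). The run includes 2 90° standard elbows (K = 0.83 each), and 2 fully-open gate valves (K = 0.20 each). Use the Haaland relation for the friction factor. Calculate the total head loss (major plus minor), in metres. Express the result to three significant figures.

V = 4Q/(πD²) = 3.288 m/s; V²/2g = 0.5512 m
Re = 2.92×10^5, ε/D = 0.00796 → f = 0.03543 (Haaland)
Major: h_f = f(L/D)·V²/2g = 0.03543·16408·0.5512 = 320.4 m
Minor: ΣK = 2.06; h_m = ΣK·V²/2g = 1.135 m
Total H_L = 320.4 + 1.135 = 321.6 m

H_L ≈ 322 m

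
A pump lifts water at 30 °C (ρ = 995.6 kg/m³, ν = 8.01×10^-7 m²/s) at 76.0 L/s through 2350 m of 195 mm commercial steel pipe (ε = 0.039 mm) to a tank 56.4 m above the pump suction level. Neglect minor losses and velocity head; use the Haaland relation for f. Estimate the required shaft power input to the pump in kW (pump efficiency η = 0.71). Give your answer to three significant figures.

P_shaft ≈ 121 kW

V = 4Q/(πD²) = 2.545 m/s; Re = 6.20×10^5; ε/D = 2.00×10^-4; f = 0.01504
h_f = f(L/D)V²/2g = 59.81 m
Total head H = z + h_f = 56.4 + 59.81 = 116.2 m
P_hyd = ρgQH = 995.6·9.81·0.0760·116.2 = 86.26 kW
P_shaft = P_hyd/η = 86.26/0.71 = 121.5 kW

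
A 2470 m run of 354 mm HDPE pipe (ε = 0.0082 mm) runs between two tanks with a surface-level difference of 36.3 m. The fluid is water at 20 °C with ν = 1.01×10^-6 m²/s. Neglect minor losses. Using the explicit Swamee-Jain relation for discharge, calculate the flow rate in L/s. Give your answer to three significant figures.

Q ≈ 286 L/s

Swamee-Jain (Type II): Q = -0.965·√(gD⁵h_f/L)·ln[ε/(3.7D) + √(3.17ν²L/(gD³h_f))]
√(gD⁵h_f/L) = √(9.81·0.354⁵·36.3/2470) = 0.02831
ε/(3.7D) = 6.26×10^-6; √(3.17ν²L/(gD³h_f)) = 2.25×10^-5
Q = -0.965·0.02831·ln(2.875×10^-5) = 0.2857 m³/s
Check: V = 2.90 m/s, Re = 1.02×10^6, f = 0.01212, h_f = 36.3 m ≈ 36.3 m ✓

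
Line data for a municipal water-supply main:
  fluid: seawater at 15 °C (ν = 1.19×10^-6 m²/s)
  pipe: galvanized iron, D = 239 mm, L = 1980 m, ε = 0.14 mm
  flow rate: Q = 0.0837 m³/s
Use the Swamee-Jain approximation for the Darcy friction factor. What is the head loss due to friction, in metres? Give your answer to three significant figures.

h_f ≈ 27.3 m

V = 4Q/(πD²) = 4·0.0837/(π·0.239²) = 1.866 m/s
Re = VD/ν = 1.866·0.239/1.19×10^-6 = 3.75×10^5 → turbulent
ε/D = 0.14/239 = 5.86×10^-4
Swamee-Jain: f = 0.01856
h_f = f(L/D)V²/(2g) = 0.01856·(1980/0.239)·1.866²/(2·9.81) = 27.27 m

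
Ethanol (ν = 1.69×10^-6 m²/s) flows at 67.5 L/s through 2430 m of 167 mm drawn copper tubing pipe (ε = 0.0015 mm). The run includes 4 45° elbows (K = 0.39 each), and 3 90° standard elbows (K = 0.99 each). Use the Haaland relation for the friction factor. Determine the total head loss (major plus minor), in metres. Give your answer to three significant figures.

V = 4Q/(πD²) = 3.082 m/s; V²/2g = 0.4840 m
Re = 3.05×10^5, ε/D = 8.98×10^-6 → f = 0.01437 (Haaland)
Major: h_f = f(L/D)·V²/2g = 0.01437·14551·0.4840 = 101.2 m
Minor: ΣK = 4.53; h_m = ΣK·V²/2g = 2.193 m
Total H_L = 101.2 + 2.193 = 103.4 m

H_L ≈ 103 m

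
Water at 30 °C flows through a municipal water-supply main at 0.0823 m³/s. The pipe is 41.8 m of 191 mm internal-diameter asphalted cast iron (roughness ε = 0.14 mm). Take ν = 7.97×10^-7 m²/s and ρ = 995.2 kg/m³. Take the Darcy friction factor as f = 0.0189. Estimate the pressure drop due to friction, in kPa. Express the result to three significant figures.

Δp ≈ 17.0 kPa

V = 4Q/(πD²) = 4·0.0823/(π·0.191²) = 2.872 m/s
h_f = f(L/D)V²/(2g) = 0.01890·(41.8/0.191)·2.872²/(2·9.81) = 1.739 m
Δp = ρg·h_f = 995.2·9.81·1.739 = 16.98 kPa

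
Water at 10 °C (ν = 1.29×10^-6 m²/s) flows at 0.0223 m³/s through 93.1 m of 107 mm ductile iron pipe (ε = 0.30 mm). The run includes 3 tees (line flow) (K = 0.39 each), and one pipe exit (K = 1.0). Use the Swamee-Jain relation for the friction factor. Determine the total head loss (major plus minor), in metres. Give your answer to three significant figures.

V = 4Q/(πD²) = 2.480 m/s; V²/2g = 0.3135 m
Re = 2.06×10^5, ε/D = 0.00280 → f = 0.02654 (Swamee-Jain)
Major: h_f = f(L/D)·V²/2g = 0.02654·870.1·0.3135 = 7.238 m
Minor: ΣK = 2.17; h_m = ΣK·V²/2g = 0.6802 m
Total H_L = 7.238 + 0.6802 = 7.919 m

H_L ≈ 7.92 m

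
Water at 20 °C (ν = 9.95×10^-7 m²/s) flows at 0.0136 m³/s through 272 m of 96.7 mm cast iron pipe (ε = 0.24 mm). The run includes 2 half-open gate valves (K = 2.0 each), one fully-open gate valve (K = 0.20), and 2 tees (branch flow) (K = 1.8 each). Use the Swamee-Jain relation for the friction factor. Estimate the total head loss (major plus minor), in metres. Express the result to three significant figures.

H_L ≈ 14.1 m

V = 4Q/(πD²) = 1.852 m/s; V²/2g = 0.1748 m
Re = 1.80×10^5, ε/D = 0.00248 → f = 0.02586 (Swamee-Jain)
Major: h_f = f(L/D)·V²/2g = 0.02586·2813·0.1748 = 12.71 m
Minor: ΣK = 7.80; h_m = ΣK·V²/2g = 1.363 m
Total H_L = 12.71 + 1.363 = 14.08 m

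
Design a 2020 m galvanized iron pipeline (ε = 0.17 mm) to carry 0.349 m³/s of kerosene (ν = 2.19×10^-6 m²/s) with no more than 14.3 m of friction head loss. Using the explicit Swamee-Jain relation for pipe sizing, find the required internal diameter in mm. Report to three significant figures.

D ≈ 482 mm

Swamee-Jain (Type III): D = 0.66·[ε^1.25·(LQ²/(gh_f))^4.75 + ν·Q^9.4·(L/(gh_f))^5.2]^0.04
LQ²/(gh_f) = 1.754; L/(gh_f) = 14.40
Term 1 = ε^1.25·(…)^4.75 = 2.80×10^-4; Term 2 = ν·Q^9.4·(…)^5.2 = 1.17×10^-4
D = 0.66·(2.80×10^-4 + 1.17×10^-4)^0.04 = 0.4825 m = 482 mm
Check: V = 1.91 m/s, Re = 4.21×10^5, f = 0.01697, h_f = 13.2 m ≈ 14.3 m ✓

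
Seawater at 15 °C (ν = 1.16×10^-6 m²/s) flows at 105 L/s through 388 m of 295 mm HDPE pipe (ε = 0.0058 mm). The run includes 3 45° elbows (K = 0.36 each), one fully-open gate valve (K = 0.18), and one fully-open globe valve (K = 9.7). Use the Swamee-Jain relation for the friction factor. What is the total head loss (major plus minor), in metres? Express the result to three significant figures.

H_L ≈ 3.53 m

V = 4Q/(πD²) = 1.536 m/s; V²/2g = 0.1203 m
Re = 3.91×10^5, ε/D = 1.97×10^-5 → f = 0.01396 (Swamee-Jain)
Major: h_f = f(L/D)·V²/2g = 0.01396·1315·0.1203 = 2.208 m
Minor: ΣK = 11.0; h_m = ΣK·V²/2g = 1.318 m
Total H_L = 2.208 + 1.318 = 3.526 m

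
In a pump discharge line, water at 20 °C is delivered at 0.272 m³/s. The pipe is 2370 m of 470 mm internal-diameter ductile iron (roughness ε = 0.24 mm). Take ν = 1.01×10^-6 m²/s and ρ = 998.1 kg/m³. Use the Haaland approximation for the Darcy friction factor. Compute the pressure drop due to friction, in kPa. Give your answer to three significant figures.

V = 4Q/(πD²) = 4·0.272/(π·0.470²) = 1.568 m/s
Re = VD/ν = 1.568·0.470/1.01×10^-6 = 7.30×10^5 → turbulent
ε/D = 0.24/470 = 5.11×10^-4
Haaland: f = 0.01740
h_f = f(L/D)V²/(2g) = 0.01740·(2370/0.470)·1.568²/(2·9.81) = 10.99 m
Δp = ρg·h_f = 998.1·9.81·10.99 = 107.6 kPa

Δp ≈ 108 kPa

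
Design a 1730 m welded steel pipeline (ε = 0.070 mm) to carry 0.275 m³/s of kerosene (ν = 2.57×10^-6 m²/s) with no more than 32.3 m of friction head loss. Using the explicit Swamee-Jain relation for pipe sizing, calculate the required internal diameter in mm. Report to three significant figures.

Swamee-Jain (Type III): D = 0.66·[ε^1.25·(LQ²/(gh_f))^4.75 + ν·Q^9.4·(L/(gh_f))^5.2]^0.04
LQ²/(gh_f) = 0.4129; L/(gh_f) = 5.460
Term 1 = ε^1.25·(…)^4.75 = 9.59×10^-8; Term 2 = ν·Q^9.4·(…)^5.2 = 9.40×10^-8
D = 0.66·(9.59×10^-8 + 9.40×10^-8)^0.04 = 0.3554 m = 355 mm
Check: V = 2.77 m/s, Re = 3.83×10^5, f = 0.01587, h_f = 30.3 m ≈ 32.3 m ✓

D ≈ 355 mm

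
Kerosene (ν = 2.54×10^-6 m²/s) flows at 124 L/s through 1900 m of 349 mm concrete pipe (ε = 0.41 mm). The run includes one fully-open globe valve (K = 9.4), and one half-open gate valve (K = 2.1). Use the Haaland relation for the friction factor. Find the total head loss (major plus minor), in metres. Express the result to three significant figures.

V = 4Q/(πD²) = 1.296 m/s; V²/2g = 0.08564 m
Re = 1.78×10^5, ε/D = 0.00117 → f = 0.02171 (Haaland)
Major: h_f = f(L/D)·V²/2g = 0.02171·5444·0.08564 = 10.12 m
Minor: ΣK = 11.5; h_m = ΣK·V²/2g = 0.9848 m
Total H_L = 10.12 + 0.9848 = 11.11 m

H_L ≈ 11.1 m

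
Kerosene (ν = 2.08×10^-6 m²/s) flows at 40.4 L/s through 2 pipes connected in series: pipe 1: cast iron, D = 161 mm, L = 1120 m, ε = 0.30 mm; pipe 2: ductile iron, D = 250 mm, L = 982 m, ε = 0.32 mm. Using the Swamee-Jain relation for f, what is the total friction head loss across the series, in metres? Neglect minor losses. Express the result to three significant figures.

H ≈ 37.2 m

Pipe 1: V = 1.984 m/s, Re = 1.54×10^5, ε/D = 0.00186, f = 0.02437, h_1 = f(L/D)V²/2g = 34.03 m
Pipe 2: V = 0.8230 m/s, Re = 9.89×10^4, ε/D = 0.00128, f = 0.02329, h_2 = f(L/D)V²/2g = 3.158 m
Series → Q common, losses add: H = Σh = 37.19 m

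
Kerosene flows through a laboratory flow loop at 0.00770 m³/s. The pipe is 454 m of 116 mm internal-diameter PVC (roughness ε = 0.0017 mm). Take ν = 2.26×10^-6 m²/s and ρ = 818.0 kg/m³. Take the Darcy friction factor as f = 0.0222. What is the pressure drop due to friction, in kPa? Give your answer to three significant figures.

V = 4Q/(πD²) = 4·0.00770/(π·0.116²) = 0.7286 m/s
h_f = f(L/D)V²/(2g) = 0.02220·(454/0.116)·0.7286²/(2·9.81) = 2.351 m
Δp = ρg·h_f = 818.0·9.81·2.351 = 18.86 kPa

Δp ≈ 18.9 kPa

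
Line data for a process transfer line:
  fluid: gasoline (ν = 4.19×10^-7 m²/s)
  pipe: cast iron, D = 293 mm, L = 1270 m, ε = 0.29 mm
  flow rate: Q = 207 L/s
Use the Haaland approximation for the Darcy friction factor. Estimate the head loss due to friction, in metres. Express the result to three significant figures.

h_f ≈ 41.1 m

V = 4Q/(πD²) = 4·0.207/(π·0.293²) = 3.070 m/s
Re = VD/ν = 3.070·0.293/4.19×10^-7 = 2.15×10^6 → turbulent
ε/D = 0.29/293 = 9.90×10^-4
Haaland: f = 0.01975
h_f = f(L/D)V²/(2g) = 0.01975·(1270/0.293)·3.070²/(2·9.81) = 41.13 m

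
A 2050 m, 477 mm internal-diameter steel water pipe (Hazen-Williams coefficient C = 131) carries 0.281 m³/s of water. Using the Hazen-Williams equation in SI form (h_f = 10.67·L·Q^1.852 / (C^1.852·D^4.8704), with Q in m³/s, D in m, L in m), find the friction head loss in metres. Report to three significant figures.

h_f ≈ 9.19 m

h_f = 10.67·2050·0.281^1.852 / (131^1.852·0.477^4.8704) = 9.193 m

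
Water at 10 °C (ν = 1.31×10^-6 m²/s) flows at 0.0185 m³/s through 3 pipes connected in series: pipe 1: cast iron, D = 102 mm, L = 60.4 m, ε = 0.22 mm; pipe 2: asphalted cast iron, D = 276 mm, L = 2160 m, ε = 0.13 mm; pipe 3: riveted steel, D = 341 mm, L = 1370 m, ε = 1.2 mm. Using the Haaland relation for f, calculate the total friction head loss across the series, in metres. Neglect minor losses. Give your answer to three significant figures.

Pipe 1: V = 2.264 m/s, Re = 1.76×10^5, ε/D = 0.00216, f = 0.02479, h_1 = f(L/D)V²/2g = 3.835 m
Pipe 2: V = 0.3092 m/s, Re = 6.51×10^4, ε/D = 4.71×10^-4, f = 0.02121, h_2 = f(L/D)V²/2g = 0.8091 m
Pipe 3: V = 0.2026 m/s, Re = 5.27×10^4, ε/D = 0.00352, f = 0.02937, h_3 = f(L/D)V²/2g = 0.2468 m
Series → Q common, losses add: H = Σh = 4.891 m

H ≈ 4.89 m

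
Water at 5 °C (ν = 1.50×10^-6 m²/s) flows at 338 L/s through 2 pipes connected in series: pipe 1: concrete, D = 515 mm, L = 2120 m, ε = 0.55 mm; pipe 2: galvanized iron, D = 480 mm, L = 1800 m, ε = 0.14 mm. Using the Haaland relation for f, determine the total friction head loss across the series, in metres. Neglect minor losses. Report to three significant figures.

Pipe 1: V = 1.623 m/s, Re = 5.57×10^5, ε/D = 0.00107, f = 0.02044, h_1 = f(L/D)V²/2g = 11.29 m
Pipe 2: V = 1.868 m/s, Re = 5.98×10^5, ε/D = 2.92×10^-4, f = 0.01591, h_2 = f(L/D)V²/2g = 10.61 m
Series → Q common, losses add: H = Σh = 21.90 m

H ≈ 21.9 m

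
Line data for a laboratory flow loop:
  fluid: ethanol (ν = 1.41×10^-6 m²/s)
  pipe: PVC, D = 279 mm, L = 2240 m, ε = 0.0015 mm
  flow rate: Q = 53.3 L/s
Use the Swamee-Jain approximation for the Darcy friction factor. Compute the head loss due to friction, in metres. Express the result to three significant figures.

V = 4Q/(πD²) = 4·0.0533/(π·0.279²) = 0.8718 m/s
Re = VD/ν = 0.8718·0.279/1.41×10^-6 = 1.73×10^5 → turbulent
ε/D = 0.0015/279 = 5.38×10^-6
Swamee-Jain: f = 0.01603
h_f = f(L/D)V²/(2g) = 0.01603·(2240/0.279)·0.8718²/(2·9.81) = 4.987 m

h_f ≈ 4.99 m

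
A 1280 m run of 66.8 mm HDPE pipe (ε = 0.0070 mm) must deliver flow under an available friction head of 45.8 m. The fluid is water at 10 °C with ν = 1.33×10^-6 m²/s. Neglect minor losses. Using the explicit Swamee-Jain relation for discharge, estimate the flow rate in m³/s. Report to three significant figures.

Q ≈ 0.00544 m³/s

Swamee-Jain (Type II): Q = -0.965·√(gD⁵h_f/L)·ln[ε/(3.7D) + √(3.17ν²L/(gD³h_f))]
√(gD⁵h_f/L) = √(9.81·0.0668⁵·45.8/1280) = 6.833×10^-4
ε/(3.7D) = 2.83×10^-5; √(3.17ν²L/(gD³h_f)) = 2.32×10^-4
Q = -0.965·6.833×10^-4·ln(2.598×10^-4) = 0.005443 m³/s
Check: V = 1.55 m/s, Re = 7.80×10^4, f = 0.01937, h_f = 45.6 m ≈ 45.8 m ✓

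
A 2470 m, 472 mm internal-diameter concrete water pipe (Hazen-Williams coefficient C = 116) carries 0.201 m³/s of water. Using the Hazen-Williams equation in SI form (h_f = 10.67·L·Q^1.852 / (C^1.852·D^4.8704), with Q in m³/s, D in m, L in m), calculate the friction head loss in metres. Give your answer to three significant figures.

h_f = 10.67·2470·0.201^1.852 / (116^1.852·0.472^4.8704) = 7.853 m

h_f ≈ 7.85 m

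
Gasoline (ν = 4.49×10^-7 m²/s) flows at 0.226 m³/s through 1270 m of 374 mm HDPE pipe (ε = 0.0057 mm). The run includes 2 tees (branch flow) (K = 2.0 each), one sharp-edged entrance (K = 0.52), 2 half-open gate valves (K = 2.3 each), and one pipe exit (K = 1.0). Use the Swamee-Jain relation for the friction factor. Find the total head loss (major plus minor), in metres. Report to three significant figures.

H_L ≈ 10.3 m

V = 4Q/(πD²) = 2.057 m/s; V²/2g = 0.2157 m
Re = 1.71×10^6, ε/D = 1.52×10^-5 → f = 0.01113 (Swamee-Jain)
Major: h_f = f(L/D)·V²/2g = 0.01113·3396·0.2157 = 8.150 m
Minor: ΣK = 10.1; h_m = ΣK·V²/2g = 2.183 m
Total H_L = 8.150 + 2.183 = 10.33 m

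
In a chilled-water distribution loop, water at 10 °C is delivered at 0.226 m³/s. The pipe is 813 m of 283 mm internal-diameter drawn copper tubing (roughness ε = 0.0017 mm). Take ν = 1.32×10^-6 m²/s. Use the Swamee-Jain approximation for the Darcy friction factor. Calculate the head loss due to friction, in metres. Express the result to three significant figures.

V = 4Q/(πD²) = 4·0.226/(π·0.283²) = 3.593 m/s
Re = VD/ν = 3.593·0.283/1.32×10^-6 = 7.70×10^5 → turbulent
ε/D = 0.0017/283 = 6.01×10^-6
Swamee-Jain: f = 0.01226
h_f = f(L/D)V²/(2g) = 0.01226·(813/0.283)·3.593²/(2·9.81) = 23.18 m

h_f ≈ 23.2 m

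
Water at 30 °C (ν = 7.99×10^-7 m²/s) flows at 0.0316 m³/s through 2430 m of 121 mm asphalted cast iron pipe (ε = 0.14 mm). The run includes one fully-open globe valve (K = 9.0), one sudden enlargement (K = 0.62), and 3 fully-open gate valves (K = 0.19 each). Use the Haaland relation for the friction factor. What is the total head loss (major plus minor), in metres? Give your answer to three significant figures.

V = 4Q/(πD²) = 2.748 m/s; V²/2g = 0.3849 m
Re = 4.16×10^5, ε/D = 0.00116 → f = 0.02096 (Haaland)
Major: h_f = f(L/D)·V²/2g = 0.02096·20083·0.3849 = 162.0 m
Minor: ΣK = 10.2; h_m = ΣK·V²/2g = 3.922 m
Total H_L = 162.0 + 3.922 = 165.9 m

H_L ≈ 166 m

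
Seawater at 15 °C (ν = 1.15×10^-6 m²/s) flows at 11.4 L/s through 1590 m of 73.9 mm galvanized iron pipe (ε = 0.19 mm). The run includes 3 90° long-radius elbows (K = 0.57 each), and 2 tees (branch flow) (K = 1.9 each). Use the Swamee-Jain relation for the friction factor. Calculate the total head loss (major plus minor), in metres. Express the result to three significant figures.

H_L ≈ 204 m

V = 4Q/(πD²) = 2.658 m/s; V²/2g = 0.3600 m
Re = 1.71×10^5, ε/D = 0.00257 → f = 0.02613 (Swamee-Jain)
Major: h_f = f(L/D)·V²/2g = 0.02613·21516·0.3600 = 202.4 m
Minor: ΣK = 5.51; h_m = ΣK·V²/2g = 1.984 m
Total H_L = 202.4 + 1.984 = 204.4 m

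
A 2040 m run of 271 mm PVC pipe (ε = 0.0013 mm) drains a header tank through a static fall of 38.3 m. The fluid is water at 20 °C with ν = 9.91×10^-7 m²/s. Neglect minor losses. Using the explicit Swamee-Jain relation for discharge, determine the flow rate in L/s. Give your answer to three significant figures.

Q ≈ 165 L/s

Swamee-Jain (Type II): Q = -0.965·√(gD⁵h_f/L)·ln[ε/(3.7D) + √(3.17ν²L/(gD³h_f))]
√(gD⁵h_f/L) = √(9.81·0.271⁵·38.3/2040) = 0.01641
ε/(3.7D) = 1.30×10^-6; √(3.17ν²L/(gD³h_f)) = 2.91×10^-5
Q = -0.965·0.01641·ln(3.044×10^-5) = 0.1647 m³/s
Check: V = 2.85 m/s, Re = 7.81×10^5, f = 0.01221, h_f = 38.2 m ≈ 38.3 m ✓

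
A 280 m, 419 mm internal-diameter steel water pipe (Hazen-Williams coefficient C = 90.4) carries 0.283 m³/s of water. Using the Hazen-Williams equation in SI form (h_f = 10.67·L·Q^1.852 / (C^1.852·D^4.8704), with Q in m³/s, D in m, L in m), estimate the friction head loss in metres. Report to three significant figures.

h_f ≈ 4.76 m

h_f = 10.67·280·0.283^1.852 / (90.4^1.852·0.419^4.8704) = 4.755 m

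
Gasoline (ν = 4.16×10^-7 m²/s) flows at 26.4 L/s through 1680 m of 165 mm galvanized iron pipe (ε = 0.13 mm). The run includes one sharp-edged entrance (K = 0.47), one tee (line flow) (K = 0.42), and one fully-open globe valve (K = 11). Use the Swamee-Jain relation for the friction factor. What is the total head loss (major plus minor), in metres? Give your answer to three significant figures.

V = 4Q/(πD²) = 1.235 m/s; V²/2g = 0.07770 m
Re = 4.90×10^5, ε/D = 7.88×10^-4 → f = 0.01939 (Swamee-Jain)
Major: h_f = f(L/D)·V²/2g = 0.01939·10182·0.07770 = 15.34 m
Minor: ΣK = 11.9; h_m = ΣK·V²/2g = 0.9238 m
Total H_L = 15.34 + 0.9238 = 16.26 m

H_L ≈ 16.3 m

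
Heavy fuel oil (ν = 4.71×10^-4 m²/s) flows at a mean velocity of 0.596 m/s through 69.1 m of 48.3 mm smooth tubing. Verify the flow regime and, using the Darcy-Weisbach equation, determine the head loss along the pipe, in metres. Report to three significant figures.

h_f ≈ 27.1 m

Re = VD/ν = 0.596·0.04830/4.71×10^-4 = 61.1 → laminar (Re < 2300)
f = 64/Re = 1.047
h_f = f(L/D)V²/(2g) = 1.047·(69.1/0.04830)·0.596²/(2·9.81) = 27.12 m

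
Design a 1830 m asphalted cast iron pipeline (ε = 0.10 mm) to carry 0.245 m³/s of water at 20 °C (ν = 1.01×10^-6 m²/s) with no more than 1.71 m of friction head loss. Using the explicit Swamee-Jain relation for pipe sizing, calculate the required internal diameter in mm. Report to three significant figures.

Swamee-Jain (Type III): D = 0.66·[ε^1.25·(LQ²/(gh_f))^4.75 + ν·Q^9.4·(L/(gh_f))^5.2]^0.04
LQ²/(gh_f) = 6.548; L/(gh_f) = 109.1
Term 1 = ε^1.25·(…)^4.75 = 0.0753; Term 2 = ν·Q^9.4·(…)^5.2 = 0.0723
D = 0.66·(0.0753 + 0.0723)^0.04 = 0.6114 m = 611 mm
Check: V = 0.835 m/s, Re = 5.05×10^5, f = 0.01514, h_f = 1.61 m ≈ 1.71 m ✓

D ≈ 611 mm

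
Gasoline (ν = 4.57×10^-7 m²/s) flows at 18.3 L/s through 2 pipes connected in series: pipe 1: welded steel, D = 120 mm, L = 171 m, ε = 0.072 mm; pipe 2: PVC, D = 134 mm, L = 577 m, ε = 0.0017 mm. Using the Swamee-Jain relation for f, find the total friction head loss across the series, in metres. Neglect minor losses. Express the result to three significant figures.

H ≈ 8.67 m

Pipe 1: V = 1.618 m/s, Re = 4.25×10^5, ε/D = 6.00×10^-4, f = 0.01851, h_1 = f(L/D)V²/2g = 3.521 m
Pipe 2: V = 1.298 m/s, Re = 3.80×10^5, ε/D = 1.27×10^-5, f = 0.01393, h_2 = f(L/D)V²/2g = 5.147 m
Series → Q common, losses add: H = Σh = 8.667 m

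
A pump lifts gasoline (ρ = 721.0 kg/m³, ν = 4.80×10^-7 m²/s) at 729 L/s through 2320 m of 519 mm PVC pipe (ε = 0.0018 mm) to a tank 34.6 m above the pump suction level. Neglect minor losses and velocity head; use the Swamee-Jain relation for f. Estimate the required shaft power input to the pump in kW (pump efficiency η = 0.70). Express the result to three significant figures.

V = 4Q/(πD²) = 3.446 m/s; Re = 3.73×10^6; ε/D = 3.47×10^-6; f = 0.009609
h_f = f(L/D)V²/2g = 26.00 m
Total head H = z + h_f = 34.6 + 26.00 = 60.60 m
P_hyd = ρgQH = 721.0·9.81·0.729·60.60 = 312.5 kW
P_shaft = P_hyd/η = 312.5/0.70 = 446.4 kW

P_shaft ≈ 446 kW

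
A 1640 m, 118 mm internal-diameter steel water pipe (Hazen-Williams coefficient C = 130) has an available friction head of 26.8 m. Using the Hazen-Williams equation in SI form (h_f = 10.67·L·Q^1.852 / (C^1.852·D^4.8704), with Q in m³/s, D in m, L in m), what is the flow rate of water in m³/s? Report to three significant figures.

Q ≈ 0.0142 m³/s

Rearranging: Q = [h_f·C^1.852·D^4.8704 / (10.67·L)]^(1/1.852)
Q = [26.8·130^1.852·0.118^4.8704 / (10.67·1640)]^0.540 = 0.01423 m³/s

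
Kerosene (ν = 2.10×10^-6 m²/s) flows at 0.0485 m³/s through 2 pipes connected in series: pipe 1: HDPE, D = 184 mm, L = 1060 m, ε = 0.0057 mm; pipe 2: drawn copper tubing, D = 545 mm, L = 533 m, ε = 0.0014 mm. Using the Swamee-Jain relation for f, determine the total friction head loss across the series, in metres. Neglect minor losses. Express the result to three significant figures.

Pipe 1: V = 1.824 m/s, Re = 1.60×10^5, ε/D = 3.10×10^-5, f = 0.01648, h_1 = f(L/D)V²/2g = 16.10 m
Pipe 2: V = 0.2079 m/s, Re = 5.40×10^4, ε/D = 2.57×10^-6, f = 0.02042, h_2 = f(L/D)V²/2g = 0.04400 m
Series → Q common, losses add: H = Σh = 16.14 m

H ≈ 16.1 m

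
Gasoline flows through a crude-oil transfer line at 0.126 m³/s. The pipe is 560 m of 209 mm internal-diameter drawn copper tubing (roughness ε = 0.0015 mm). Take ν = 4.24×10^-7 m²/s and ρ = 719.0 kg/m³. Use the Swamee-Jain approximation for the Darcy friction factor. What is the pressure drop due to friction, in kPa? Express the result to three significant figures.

V = 4Q/(πD²) = 4·0.126/(π·0.209²) = 3.673 m/s
Re = VD/ν = 3.673·0.209/4.24×10^-7 = 1.81×10^6 → turbulent
ε/D = 0.0015/209 = 7.18×10^-6
Swamee-Jain: f = 0.01079
h_f = f(L/D)V²/(2g) = 0.01079·(560/0.209)·3.673²/(2·9.81) = 19.87 m
Δp = ρg·h_f = 719.0·9.81·19.87 = 140.1 kPa

Δp ≈ 140 kPa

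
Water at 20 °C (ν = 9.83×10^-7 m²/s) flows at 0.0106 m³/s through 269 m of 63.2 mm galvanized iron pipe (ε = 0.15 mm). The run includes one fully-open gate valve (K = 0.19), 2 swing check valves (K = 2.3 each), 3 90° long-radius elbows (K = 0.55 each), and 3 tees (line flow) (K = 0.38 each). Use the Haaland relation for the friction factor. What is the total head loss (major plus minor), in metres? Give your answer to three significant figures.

H_L ≈ 66.9 m

V = 4Q/(πD²) = 3.379 m/s; V²/2g = 0.5819 m
Re = 2.17×10^5, ε/D = 0.00237 → f = 0.02522 (Haaland)
Major: h_f = f(L/D)·V²/2g = 0.02522·4256·0.5819 = 62.47 m
Minor: ΣK = 7.58; h_m = ΣK·V²/2g = 4.411 m
Total H_L = 62.47 + 4.411 = 66.88 m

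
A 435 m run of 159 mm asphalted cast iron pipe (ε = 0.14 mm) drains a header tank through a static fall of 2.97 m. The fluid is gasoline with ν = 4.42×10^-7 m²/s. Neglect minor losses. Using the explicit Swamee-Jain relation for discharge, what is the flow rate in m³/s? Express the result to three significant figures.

Swamee-Jain (Type II): Q = -0.965·√(gD⁵h_f/L)·ln[ε/(3.7D) + √(3.17ν²L/(gD³h_f))]
√(gD⁵h_f/L) = √(9.81·0.159⁵·2.97/435) = 0.002609
ε/(3.7D) = 2.38×10^-4; √(3.17ν²L/(gD³h_f)) = 4.80×10^-5
Q = -0.965·0.002609·ln(2.859×10^-4) = 0.02054 m³/s
Check: V = 1.03 m/s, Re = 3.72×10^5, f = 0.02004, h_f = 2.99 m ≈ 2.97 m ✓

Q ≈ 0.0205 m³/s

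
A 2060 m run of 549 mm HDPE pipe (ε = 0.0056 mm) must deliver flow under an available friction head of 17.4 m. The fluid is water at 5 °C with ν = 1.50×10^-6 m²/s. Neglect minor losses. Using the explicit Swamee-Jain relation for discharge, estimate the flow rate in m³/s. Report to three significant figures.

Swamee-Jain (Type II): Q = -0.965·√(gD⁵h_f/L)·ln[ε/(3.7D) + √(3.17ν²L/(gD³h_f))]
√(gD⁵h_f/L) = √(9.81·0.549⁵·17.4/2060) = 0.06428
ε/(3.7D) = 2.76×10^-6; √(3.17ν²L/(gD³h_f)) = 2.28×10^-5
Q = -0.965·0.06428·ln(2.556×10^-5) = 0.6560 m³/s
Check: V = 2.77 m/s, Re = 1.01×10^6, f = 0.01183, h_f = 17.4 m ≈ 17.4 m ✓

Q ≈ 0.656 m³/s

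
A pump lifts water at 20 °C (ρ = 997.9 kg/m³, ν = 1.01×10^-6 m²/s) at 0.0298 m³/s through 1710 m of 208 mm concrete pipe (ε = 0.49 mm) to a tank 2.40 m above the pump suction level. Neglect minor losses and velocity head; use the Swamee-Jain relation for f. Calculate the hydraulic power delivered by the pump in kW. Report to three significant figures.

V = 4Q/(πD²) = 0.8770 m/s; Re = 1.81×10^5; ε/D = 0.00236; f = 0.02554
h_f = f(L/D)V²/2g = 8.230 m
Total head H = z + h_f = 2.40 + 8.230 = 10.63 m
P_hyd = ρgQH = 997.9·9.81·0.0298·10.63 = 3.101 kW

P_hyd ≈ 3.10 kW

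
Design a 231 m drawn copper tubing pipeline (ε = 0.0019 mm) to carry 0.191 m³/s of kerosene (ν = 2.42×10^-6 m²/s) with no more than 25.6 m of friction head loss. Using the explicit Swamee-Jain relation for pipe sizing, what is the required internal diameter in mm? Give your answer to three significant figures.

D ≈ 208 mm

Swamee-Jain (Type III): D = 0.66·[ε^1.25·(LQ²/(gh_f))^4.75 + ν·Q^9.4·(L/(gh_f))^5.2]^0.04
LQ²/(gh_f) = 0.03356; L/(gh_f) = 0.9198
Term 1 = ε^1.25·(…)^4.75 = 7.01×10^-15; Term 2 = ν·Q^9.4·(…)^5.2 = 2.73×10^-13
D = 0.66·(7.01×10^-15 + 2.73×10^-13)^0.04 = 0.2077 m = 208 mm
Check: V = 5.64 m/s, Re = 4.84×10^5, f = 0.01331, h_f = 24.0 m ≈ 25.6 m ✓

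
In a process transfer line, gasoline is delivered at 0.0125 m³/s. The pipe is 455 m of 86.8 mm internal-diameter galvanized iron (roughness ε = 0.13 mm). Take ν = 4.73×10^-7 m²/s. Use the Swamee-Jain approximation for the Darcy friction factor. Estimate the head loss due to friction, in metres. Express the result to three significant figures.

h_f ≈ 26.7 m

V = 4Q/(πD²) = 4·0.0125/(π·0.0868²) = 2.112 m/s
Re = VD/ν = 2.112·0.0868/4.73×10^-7 = 3.88×10^5 → turbulent
ε/D = 0.13/86.8 = 0.00150
Swamee-Jain: f = 0.02243
h_f = f(L/D)V²/(2g) = 0.02243·(455/0.0868)·2.112²/(2·9.81) = 26.74 m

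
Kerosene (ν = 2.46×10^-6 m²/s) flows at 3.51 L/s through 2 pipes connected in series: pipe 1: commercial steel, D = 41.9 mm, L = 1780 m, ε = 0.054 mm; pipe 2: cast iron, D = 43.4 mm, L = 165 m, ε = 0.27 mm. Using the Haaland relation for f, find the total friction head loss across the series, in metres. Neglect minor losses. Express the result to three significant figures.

Pipe 1: V = 2.546 m/s, Re = 4.34×10^4, ε/D = 0.00129, f = 0.02495, h_1 = f(L/D)V²/2g = 350.1 m
Pipe 2: V = 2.373 m/s, Re = 4.19×10^4, ε/D = 0.00622, f = 0.03427, h_2 = f(L/D)V²/2g = 37.38 m
Series → Q common, losses add: H = Σh = 387.5 m

H ≈ 388 m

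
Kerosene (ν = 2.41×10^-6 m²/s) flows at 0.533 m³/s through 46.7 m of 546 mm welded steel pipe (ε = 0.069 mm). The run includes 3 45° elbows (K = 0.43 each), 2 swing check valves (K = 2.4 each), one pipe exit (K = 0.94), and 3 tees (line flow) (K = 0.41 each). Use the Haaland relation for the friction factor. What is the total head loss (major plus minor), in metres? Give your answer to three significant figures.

V = 4Q/(πD²) = 2.276 m/s; V²/2g = 0.2641 m
Re = 5.16×10^5, ε/D = 1.26×10^-4 → f = 0.01451 (Haaland)
Major: h_f = f(L/D)·V²/2g = 0.01451·85.53·0.2641 = 0.3277 m
Minor: ΣK = 8.26; h_m = ΣK·V²/2g = 2.182 m
Total H_L = 0.3277 + 2.182 = 2.509 m

H_L ≈ 2.51 m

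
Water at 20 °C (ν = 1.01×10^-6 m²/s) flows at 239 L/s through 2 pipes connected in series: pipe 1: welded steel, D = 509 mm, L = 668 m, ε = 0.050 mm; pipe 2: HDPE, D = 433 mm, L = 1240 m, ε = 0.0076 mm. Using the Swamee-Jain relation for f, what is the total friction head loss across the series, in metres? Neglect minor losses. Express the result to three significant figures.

H ≈ 6.19 m

Pipe 1: V = 1.175 m/s, Re = 5.92×10^5, ε/D = 9.82×10^-5, f = 0.01418, h_1 = f(L/D)V²/2g = 1.308 m
Pipe 2: V = 1.623 m/s, Re = 6.96×10^5, ε/D = 1.76×10^-5, f = 0.01269, h_2 = f(L/D)V²/2g = 4.879 m
Series → Q common, losses add: H = Σh = 6.187 m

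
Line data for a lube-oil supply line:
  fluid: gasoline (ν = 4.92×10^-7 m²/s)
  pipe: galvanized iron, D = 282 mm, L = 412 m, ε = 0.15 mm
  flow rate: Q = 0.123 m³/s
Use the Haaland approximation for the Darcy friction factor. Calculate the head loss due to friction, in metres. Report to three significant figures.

V = 4Q/(πD²) = 4·0.123/(π·0.282²) = 1.969 m/s
Re = VD/ν = 1.969·0.282/4.92×10^-7 = 1.13×10^6 → turbulent
ε/D = 0.15/282 = 5.32×10^-4
Haaland: f = 0.01734
h_f = f(L/D)V²/(2g) = 0.01734·(412/0.282)·1.969²/(2·9.81) = 5.008 m

h_f ≈ 5.01 m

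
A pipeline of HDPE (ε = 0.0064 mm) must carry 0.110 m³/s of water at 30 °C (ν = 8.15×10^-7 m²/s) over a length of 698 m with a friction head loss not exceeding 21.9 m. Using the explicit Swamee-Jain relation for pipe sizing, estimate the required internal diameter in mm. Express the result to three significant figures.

Swamee-Jain (Type III): D = 0.66·[ε^1.25·(LQ²/(gh_f))^4.75 + ν·Q^9.4·(L/(gh_f))^5.2]^0.04
LQ²/(gh_f) = 0.03931; L/(gh_f) = 3.249
Term 1 = ε^1.25·(…)^4.75 = 6.79×10^-14; Term 2 = ν·Q^9.4·(…)^5.2 = 3.64×10^-13
D = 0.66·(6.79×10^-14 + 3.64×10^-13)^0.04 = 0.2113 m = 211 mm
Check: V = 3.14 m/s, Re = 8.13×10^5, f = 0.01264, h_f = 20.9 m ≈ 21.9 m ✓

D ≈ 211 mm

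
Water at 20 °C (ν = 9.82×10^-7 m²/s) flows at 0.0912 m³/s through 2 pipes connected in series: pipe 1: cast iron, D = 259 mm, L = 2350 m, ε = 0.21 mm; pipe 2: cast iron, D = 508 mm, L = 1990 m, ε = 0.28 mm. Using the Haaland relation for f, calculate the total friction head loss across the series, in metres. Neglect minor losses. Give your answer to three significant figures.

H ≈ 27.6 m

Pipe 1: V = 1.731 m/s, Re = 4.57×10^5, ε/D = 8.11×10^-4, f = 0.01937, h_1 = f(L/D)V²/2g = 26.84 m
Pipe 2: V = 0.4500 m/s, Re = 2.33×10^5, ε/D = 5.51×10^-4, f = 0.01868, h_2 = f(L/D)V²/2g = 0.7552 m
Series → Q common, losses add: H = Σh = 27.59 m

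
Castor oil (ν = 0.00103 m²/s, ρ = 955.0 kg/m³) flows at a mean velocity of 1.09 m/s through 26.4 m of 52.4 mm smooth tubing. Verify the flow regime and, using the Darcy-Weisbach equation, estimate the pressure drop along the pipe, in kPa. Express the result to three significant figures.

Δp ≈ 330 kPa

Re = VD/ν = 1.09·0.05240/0.00103 = 55.5 → laminar (Re < 2300)
f = 64/Re = 1.154
h_f = f(L/D)V²/(2g) = 1.154·(26.4/0.05240)·1.09²/(2·9.81) = 35.21 m
Δp = ρg·h_f = 955.0·9.81·35.21 = 329.9 kPa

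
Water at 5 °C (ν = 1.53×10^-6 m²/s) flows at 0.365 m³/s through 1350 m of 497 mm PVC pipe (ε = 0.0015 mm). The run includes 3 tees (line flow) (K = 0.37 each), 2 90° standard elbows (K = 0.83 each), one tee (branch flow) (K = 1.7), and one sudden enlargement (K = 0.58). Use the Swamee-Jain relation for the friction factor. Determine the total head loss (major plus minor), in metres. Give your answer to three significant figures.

V = 4Q/(πD²) = 1.881 m/s; V²/2g = 0.1804 m
Re = 6.11×10^5, ε/D = 3.02×10^-6 → f = 0.01269 (Swamee-Jain)
Major: h_f = f(L/D)·V²/2g = 0.01269·2716·0.1804 = 6.218 m
Minor: ΣK = 5.05; h_m = ΣK·V²/2g = 0.9111 m
Total H_L = 6.218 + 0.9111 = 7.129 m

H_L ≈ 7.13 m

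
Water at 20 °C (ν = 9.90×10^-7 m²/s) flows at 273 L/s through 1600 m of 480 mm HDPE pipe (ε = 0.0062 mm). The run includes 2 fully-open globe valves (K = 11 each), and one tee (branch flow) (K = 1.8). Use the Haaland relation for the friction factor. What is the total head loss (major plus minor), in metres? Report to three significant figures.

V = 4Q/(πD²) = 1.509 m/s; V²/2g = 0.1160 m
Re = 7.31×10^5, ε/D = 1.29×10^-5 → f = 0.01241 (Haaland)
Major: h_f = f(L/D)·V²/2g = 0.01241·3333·0.1160 = 4.799 m
Minor: ΣK = 23.8; h_m = ΣK·V²/2g = 2.761 m
Total H_L = 4.799 + 2.761 = 7.560 m

H_L ≈ 7.56 m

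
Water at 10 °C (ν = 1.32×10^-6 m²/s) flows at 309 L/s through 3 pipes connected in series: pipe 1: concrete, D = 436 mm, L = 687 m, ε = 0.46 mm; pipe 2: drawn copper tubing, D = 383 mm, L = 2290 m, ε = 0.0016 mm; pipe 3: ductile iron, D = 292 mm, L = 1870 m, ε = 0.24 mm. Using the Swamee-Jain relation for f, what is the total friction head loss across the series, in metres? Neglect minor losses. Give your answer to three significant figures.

H ≈ 167 m

Pipe 1: V = 2.070 m/s, Re = 6.84×10^5, ε/D = 0.00106, f = 0.02043, h_1 = f(L/D)V²/2g = 7.027 m
Pipe 2: V = 2.682 m/s, Re = 7.78×10^5, ε/D = 4.18×10^-6, f = 0.01220, h_2 = f(L/D)V²/2g = 26.75 m
Pipe 3: V = 4.614 m/s, Re = 1.02×10^6, ε/D = 8.22×10^-4, f = 0.01917, h_3 = f(L/D)V²/2g = 133.2 m
Series → Q common, losses add: H = Σh = 167.0 m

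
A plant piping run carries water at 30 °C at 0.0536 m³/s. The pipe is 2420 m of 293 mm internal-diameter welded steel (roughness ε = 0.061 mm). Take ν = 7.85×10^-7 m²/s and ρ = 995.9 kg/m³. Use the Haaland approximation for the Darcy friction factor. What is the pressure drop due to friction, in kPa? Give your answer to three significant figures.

V = 4Q/(πD²) = 4·0.0536/(π·0.293²) = 0.7949 m/s
Re = VD/ν = 0.7949·0.293/7.85×10^-7 = 2.97×10^5 → turbulent
ε/D = 0.061/293 = 2.08×10^-4
Haaland: f = 0.01614
h_f = f(L/D)V²/(2g) = 0.01614·(2420/0.293)·0.7949²/(2·9.81) = 4.295 m
Δp = ρg·h_f = 995.9·9.81·4.295 = 41.96 kPa

Δp ≈ 42.0 kPa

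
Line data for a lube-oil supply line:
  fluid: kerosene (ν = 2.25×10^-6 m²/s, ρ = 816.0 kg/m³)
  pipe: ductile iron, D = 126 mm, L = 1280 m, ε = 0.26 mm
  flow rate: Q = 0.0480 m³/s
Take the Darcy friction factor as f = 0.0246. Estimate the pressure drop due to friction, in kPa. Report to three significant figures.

V = 4Q/(πD²) = 4·0.0480/(π·0.126²) = 3.850 m/s
h_f = f(L/D)V²/(2g) = 0.02460·(1280/0.126)·3.850²/(2·9.81) = 188.8 m
Δp = ρg·h_f = 816.0·9.81·188.8 = 1511 kPa

Δp ≈ 1510 kPa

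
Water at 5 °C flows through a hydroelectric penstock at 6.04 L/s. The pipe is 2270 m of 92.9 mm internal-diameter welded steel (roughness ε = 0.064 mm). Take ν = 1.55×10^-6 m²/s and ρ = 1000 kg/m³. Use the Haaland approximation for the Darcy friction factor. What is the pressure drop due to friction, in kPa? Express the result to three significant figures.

V = 4Q/(πD²) = 4·0.00604/(π·0.0929²) = 0.8911 m/s
Re = VD/ν = 0.8911·0.0929/1.55×10^-6 = 5.34×10^4 → turbulent
ε/D = 0.064/92.9 = 6.89×10^-4
Haaland: f = 0.02260
h_f = f(L/D)V²/(2g) = 0.02260·(2270/0.0929)·0.8911²/(2·9.81) = 22.35 m
Δp = ρg·h_f = 1000·9.81·22.35 = 219.2 kPa

Δp ≈ 219 kPa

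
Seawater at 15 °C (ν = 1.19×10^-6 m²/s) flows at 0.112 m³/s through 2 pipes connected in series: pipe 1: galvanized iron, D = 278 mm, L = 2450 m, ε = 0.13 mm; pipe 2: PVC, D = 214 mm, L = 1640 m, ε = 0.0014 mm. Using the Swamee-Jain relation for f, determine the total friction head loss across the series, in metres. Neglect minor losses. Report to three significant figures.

H ≈ 76.1 m

Pipe 1: V = 1.845 m/s, Re = 4.31×10^5, ε/D = 4.68×10^-4, f = 0.01771, h_1 = f(L/D)V²/2g = 27.09 m
Pipe 2: V = 3.114 m/s, Re = 5.60×10^5, ε/D = 6.54×10^-6, f = 0.01294, h_2 = f(L/D)V²/2g = 49.02 m
Series → Q common, losses add: H = Σh = 76.11 m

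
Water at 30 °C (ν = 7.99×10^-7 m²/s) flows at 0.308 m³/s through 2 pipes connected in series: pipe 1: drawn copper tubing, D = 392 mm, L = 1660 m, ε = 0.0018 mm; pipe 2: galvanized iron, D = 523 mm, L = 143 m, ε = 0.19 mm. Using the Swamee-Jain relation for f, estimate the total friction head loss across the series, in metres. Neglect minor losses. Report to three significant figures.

H ≈ 16.4 m

Pipe 1: V = 2.552 m/s, Re = 1.25×10^6, ε/D = 4.59×10^-6, f = 0.01131, h_1 = f(L/D)V²/2g = 15.90 m
Pipe 2: V = 1.434 m/s, Re = 9.38×10^5, ε/D = 3.63×10^-4, f = 0.01633, h_2 = f(L/D)V²/2g = 0.4679 m
Series → Q common, losses add: H = Σh = 16.37 m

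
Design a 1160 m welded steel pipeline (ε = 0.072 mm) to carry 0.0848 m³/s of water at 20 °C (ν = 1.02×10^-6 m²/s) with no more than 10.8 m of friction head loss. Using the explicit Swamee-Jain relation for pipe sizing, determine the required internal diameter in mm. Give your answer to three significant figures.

Swamee-Jain (Type III): D = 0.66·[ε^1.25·(LQ²/(gh_f))^4.75 + ν·Q^9.4·(L/(gh_f))^5.2]^0.04
LQ²/(gh_f) = 0.07873; L/(gh_f) = 10.95
Term 1 = ε^1.25·(…)^4.75 = 3.79×10^-11; Term 2 = ν·Q^9.4·(…)^5.2 = 2.19×10^-11
D = 0.66·(3.79×10^-11 + 2.19×10^-11)^0.04 = 0.2574 m = 257 mm
Check: V = 1.63 m/s, Re = 4.11×10^5, f = 0.01645, h_f = 10.0 m ≈ 10.8 m ✓

D ≈ 257 mm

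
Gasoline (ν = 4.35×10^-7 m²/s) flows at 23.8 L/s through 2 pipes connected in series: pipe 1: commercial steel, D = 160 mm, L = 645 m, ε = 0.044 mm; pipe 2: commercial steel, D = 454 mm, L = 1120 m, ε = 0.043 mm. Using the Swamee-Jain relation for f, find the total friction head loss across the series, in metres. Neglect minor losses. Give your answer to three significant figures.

Pipe 1: V = 1.184 m/s, Re = 4.35×10^5, ε/D = 2.75×10^-4, f = 0.01634, h_1 = f(L/D)V²/2g = 4.704 m
Pipe 2: V = 0.1470 m/s, Re = 1.53×10^5, ε/D = 9.47×10^-5, f = 0.01707, h_2 = f(L/D)V²/2g = 0.04640 m
Series → Q common, losses add: H = Σh = 4.751 m

H ≈ 4.75 m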